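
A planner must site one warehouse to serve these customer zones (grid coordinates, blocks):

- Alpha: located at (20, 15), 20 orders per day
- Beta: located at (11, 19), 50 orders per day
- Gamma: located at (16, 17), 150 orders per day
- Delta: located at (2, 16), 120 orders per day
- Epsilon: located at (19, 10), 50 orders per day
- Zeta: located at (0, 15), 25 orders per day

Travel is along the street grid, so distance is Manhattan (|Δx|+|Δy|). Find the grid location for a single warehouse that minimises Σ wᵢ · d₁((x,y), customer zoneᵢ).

Manhattan distance separates: Σwᵢ(|x−xᵢ|+|y−yᵢ|) = Σwᵢ|x−xᵢ| + Σwᵢ|y−yᵢ|, so x and y are optimised independently as 1-D weighted medians.
Total weight W = 415; half = 207.5.
x-coordinate, sorted with cumulative weight:
  x=0 (Zeta, w=25) cum 25
  x=2 (Delta, w=120) cum 145
  x=11 (Beta, w=50) cum 195
  x=16 (Gamma, w=150) cum 345  ← median
  x=19 (Epsilon, w=50) cum 395
  x=20 (Alpha, w=20) cum 415
⇒ x* = 16
y-coordinate, sorted with cumulative weight:
  y=10 (Epsilon, w=50) cum 50
  y=15 (Alpha, w=20) cum 70
  y=15 (Zeta, w=25) cum 95
  y=16 (Delta, w=120) cum 215  ← median
  y=17 (Gamma, w=150) cum 365
  y=19 (Beta, w=50) cum 415
⇒ y* = 16

(16, 16)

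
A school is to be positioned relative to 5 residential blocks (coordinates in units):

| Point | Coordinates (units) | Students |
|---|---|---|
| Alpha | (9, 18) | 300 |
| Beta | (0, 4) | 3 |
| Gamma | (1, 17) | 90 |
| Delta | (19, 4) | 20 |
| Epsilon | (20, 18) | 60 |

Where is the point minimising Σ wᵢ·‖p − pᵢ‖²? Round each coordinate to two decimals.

The minimiser of Σwᵢ‖p−pᵢ‖² is the weighted centroid p* = (Σwᵢpᵢ)/(Σwᵢ).
Σwᵢ = 473.
Σwᵢxᵢ = 300·9 + 3·0 + 90·1 + 20·19 + 60·20 = 4370.
Σwᵢyᵢ = 300·18 + 3·4 + 90·17 + 20·4 + 60·18 = 8102.
x* = 4370/473 = 9.24, y* = 8102/473 = 17.13.

(9.24, 17.13)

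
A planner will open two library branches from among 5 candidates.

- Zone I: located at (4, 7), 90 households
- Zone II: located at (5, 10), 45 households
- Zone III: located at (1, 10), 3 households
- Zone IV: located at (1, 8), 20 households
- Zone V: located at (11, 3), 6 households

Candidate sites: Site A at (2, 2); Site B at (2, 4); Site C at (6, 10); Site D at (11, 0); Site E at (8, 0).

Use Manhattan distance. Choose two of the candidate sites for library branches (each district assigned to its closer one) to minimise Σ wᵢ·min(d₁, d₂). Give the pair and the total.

{Site C, Site D}, total 668

Evaluate every pair (each demand assigned to the nearer of the two):
  {Site C, Site D}: total = 668
  {Site B, Site C}: total = 670
  {Site C, Site E}: total = 686
  {Site A, Site C}: total = 710
  {Site B, Site D}: total = 994
  {Site B, Site E}: total = 1012
  {Site A, Site B}: total = 1036
  {Site A, Site D}: total = 1310
  {Site A, Site E}: total = 1328
  {Site D, Site E}: total = 1944
Best pair: {Site C, Site D} with total 668.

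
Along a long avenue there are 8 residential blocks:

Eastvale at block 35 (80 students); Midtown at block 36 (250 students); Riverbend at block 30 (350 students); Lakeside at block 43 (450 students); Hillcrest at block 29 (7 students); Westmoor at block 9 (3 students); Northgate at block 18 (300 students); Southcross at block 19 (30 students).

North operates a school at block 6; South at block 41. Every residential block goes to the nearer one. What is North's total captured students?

The indifferent point is the midpoint (6+41)/2 = 23.5; residential blocks left of it (closer to North at 6) go to North, those right go to South.
  Westmoor at 9 (w=3) → North
  Northgate at 18 (w=300) → North
  Southcross at 19 (w=30) → North
  Hillcrest at 29 (w=7) → South
  Riverbend at 30 (w=350) → South
  Eastvale at 35 (w=80) → South
  Midtown at 36 (w=250) → South
  Lakeside at 43 (w=450) → South
North captures 333; South captures 1137.

333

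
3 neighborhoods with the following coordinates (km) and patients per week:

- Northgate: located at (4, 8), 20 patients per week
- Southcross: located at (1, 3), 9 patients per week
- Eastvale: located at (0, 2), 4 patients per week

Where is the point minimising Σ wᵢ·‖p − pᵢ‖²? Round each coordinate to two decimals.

The minimiser of Σwᵢ‖p−pᵢ‖² is the weighted centroid p* = (Σwᵢpᵢ)/(Σwᵢ).
Σwᵢ = 33.
Σwᵢxᵢ = 20·4 + 9·1 + 4·0 = 89.
Σwᵢyᵢ = 20·8 + 9·3 + 4·2 = 195.
x* = 89/33 = 2.70, y* = 195/33 = 5.91.

(2.70, 5.91)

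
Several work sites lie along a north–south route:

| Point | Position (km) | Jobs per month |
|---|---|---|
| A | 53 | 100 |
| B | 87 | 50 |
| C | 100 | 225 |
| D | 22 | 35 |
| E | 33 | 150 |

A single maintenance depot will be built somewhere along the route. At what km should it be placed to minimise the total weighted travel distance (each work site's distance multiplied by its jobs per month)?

For a sum of weighted absolute distances on a line, the optimum is the weighted median (not the mean). Total weight W = 560; half-weight = 280.
Sort by position and accumulate weight:
  km 22 (D, w=35) → cum 35
  km 33 (E, w=150) → cum 185
  km 53 (A, w=100) → cum 285  ≥ 280 → median here
  km 87 (B, w=50) → cum 335
  km 100 (C, w=225) → cum 560
Optimal location: km 53.

x = 53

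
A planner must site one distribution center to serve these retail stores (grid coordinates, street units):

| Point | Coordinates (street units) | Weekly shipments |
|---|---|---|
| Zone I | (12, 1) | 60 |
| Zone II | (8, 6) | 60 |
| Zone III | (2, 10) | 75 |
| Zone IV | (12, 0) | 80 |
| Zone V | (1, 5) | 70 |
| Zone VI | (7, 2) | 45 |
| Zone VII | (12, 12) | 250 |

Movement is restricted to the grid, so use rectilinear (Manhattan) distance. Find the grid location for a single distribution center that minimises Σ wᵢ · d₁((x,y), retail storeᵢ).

(12, 10)

Manhattan distance separates: Σwᵢ(|x−xᵢ|+|y−yᵢ|) = Σwᵢ|x−xᵢ| + Σwᵢ|y−yᵢ|, so x and y are optimised independently as 1-D weighted medians.
Total weight W = 640; half = 320.
x-coordinate, sorted with cumulative weight:
  x=1 (Zone V, w=70) cum 70
  x=2 (Zone III, w=75) cum 145
  x=7 (Zone VI, w=45) cum 190
  x=8 (Zone II, w=60) cum 250
  x=12 (Zone I, w=60) cum 310
  x=12 (Zone IV, w=80) cum 390  ← median
  x=12 (Zone VII, w=250) cum 640
⇒ x* = 12
y-coordinate, sorted with cumulative weight:
  y=0 (Zone IV, w=80) cum 80
  y=1 (Zone I, w=60) cum 140
  y=2 (Zone VI, w=45) cum 185
  y=5 (Zone V, w=70) cum 255
  y=6 (Zone II, w=60) cum 315
  y=10 (Zone III, w=75) cum 390  ← median
  y=12 (Zone VII, w=250) cum 640
⇒ y* = 10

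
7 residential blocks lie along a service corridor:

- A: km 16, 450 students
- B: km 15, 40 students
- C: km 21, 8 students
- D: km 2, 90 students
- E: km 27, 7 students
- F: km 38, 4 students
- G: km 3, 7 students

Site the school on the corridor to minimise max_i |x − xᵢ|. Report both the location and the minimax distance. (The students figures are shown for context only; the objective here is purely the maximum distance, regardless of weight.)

The 1-center on a line is the midpoint of the two extreme points: leftmost at 2, rightmost at 38.
Optimal location = (2 + 38)/2 = 20; maximum distance = (38 − 2)/2 = 18.

location 20, max distance 18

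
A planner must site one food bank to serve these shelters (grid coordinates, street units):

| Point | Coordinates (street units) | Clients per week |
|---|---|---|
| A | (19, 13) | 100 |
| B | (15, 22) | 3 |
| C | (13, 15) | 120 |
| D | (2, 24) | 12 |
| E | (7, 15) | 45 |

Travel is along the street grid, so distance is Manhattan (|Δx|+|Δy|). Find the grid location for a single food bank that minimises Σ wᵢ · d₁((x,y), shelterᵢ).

Manhattan distance separates: Σwᵢ(|x−xᵢ|+|y−yᵢ|) = Σwᵢ|x−xᵢ| + Σwᵢ|y−yᵢ|, so x and y are optimised independently as 1-D weighted medians.
Total weight W = 280; half = 140.
x-coordinate, sorted with cumulative weight:
  x=2 (D, w=12) cum 12
  x=7 (E, w=45) cum 57
  x=13 (C, w=120) cum 177  ← median
  x=15 (B, w=3) cum 180
  x=19 (A, w=100) cum 280
⇒ x* = 13
y-coordinate, sorted with cumulative weight:
  y=13 (A, w=100) cum 100
  y=15 (C, w=120) cum 220  ← median
  y=15 (E, w=45) cum 265
  y=22 (B, w=3) cum 268
  y=24 (D, w=12) cum 280
⇒ y* = 15

(13, 15)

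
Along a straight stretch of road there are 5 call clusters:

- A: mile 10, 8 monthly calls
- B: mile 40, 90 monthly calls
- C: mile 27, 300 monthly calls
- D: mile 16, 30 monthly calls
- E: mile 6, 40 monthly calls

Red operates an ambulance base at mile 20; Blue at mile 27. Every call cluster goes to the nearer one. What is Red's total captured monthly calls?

78

The indifferent point is the midpoint (20+27)/2 = 23.5; call clusters left of it (closer to Red at 20) go to Red, those right go to Blue.
  E at 6 (w=40) → Red
  A at 10 (w=8) → Red
  D at 16 (w=30) → Red
  C at 27 (w=300) → Blue
  B at 40 (w=90) → Blue
Red captures 78; Blue captures 390.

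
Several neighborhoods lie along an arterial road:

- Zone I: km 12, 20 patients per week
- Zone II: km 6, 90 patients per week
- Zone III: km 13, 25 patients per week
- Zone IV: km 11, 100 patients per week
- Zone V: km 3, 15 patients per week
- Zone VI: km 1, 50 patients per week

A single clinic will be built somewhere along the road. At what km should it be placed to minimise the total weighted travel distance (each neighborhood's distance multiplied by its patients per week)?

For a sum of weighted absolute distances on a line, the optimum is the weighted median (not the mean). Total weight W = 300; half-weight = 150.
Sort by position and accumulate weight:
  km 1 (Zone VI, w=50) → cum 50
  km 3 (Zone V, w=15) → cum 65
  km 6 (Zone II, w=90) → cum 155  ≥ 150 → median here
  km 11 (Zone IV, w=100) → cum 255
  km 12 (Zone I, w=20) → cum 275
  km 13 (Zone III, w=25) → cum 300
Optimal location: km 6.

x = 6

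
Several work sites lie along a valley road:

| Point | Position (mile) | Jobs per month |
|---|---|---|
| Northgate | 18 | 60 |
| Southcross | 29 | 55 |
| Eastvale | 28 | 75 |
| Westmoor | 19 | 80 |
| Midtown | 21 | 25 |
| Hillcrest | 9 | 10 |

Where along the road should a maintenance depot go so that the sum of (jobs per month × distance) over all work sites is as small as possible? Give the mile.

x = 21

For a sum of weighted absolute distances on a line, the optimum is the weighted median (not the mean). Total weight W = 305; half-weight = 152.5.
Sort by position and accumulate weight:
  mile 9 (Hillcrest, w=10) → cum 10
  mile 18 (Northgate, w=60) → cum 70
  mile 19 (Westmoor, w=80) → cum 150
  mile 21 (Midtown, w=25) → cum 175  ≥ 152.5 → median here
  mile 28 (Eastvale, w=75) → cum 250
  mile 29 (Southcross, w=55) → cum 305
Optimal location: mile 21.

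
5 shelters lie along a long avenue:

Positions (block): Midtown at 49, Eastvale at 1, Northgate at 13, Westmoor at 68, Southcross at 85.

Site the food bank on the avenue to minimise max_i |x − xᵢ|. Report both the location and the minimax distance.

location 43, max distance 42

The 1-center on a line is the midpoint of the two extreme points: leftmost at 1, rightmost at 85.
Optimal location = (1 + 85)/2 = 43; maximum distance = (85 − 1)/2 = 42.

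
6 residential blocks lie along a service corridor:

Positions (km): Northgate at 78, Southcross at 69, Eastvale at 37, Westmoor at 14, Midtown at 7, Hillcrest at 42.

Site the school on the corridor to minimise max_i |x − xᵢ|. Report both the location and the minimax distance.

The 1-center on a line is the midpoint of the two extreme points: leftmost at 7, rightmost at 78.
Optimal location = (7 + 78)/2 = 42.5; maximum distance = (78 − 7)/2 = 35.5.

location 42.5, max distance 35.5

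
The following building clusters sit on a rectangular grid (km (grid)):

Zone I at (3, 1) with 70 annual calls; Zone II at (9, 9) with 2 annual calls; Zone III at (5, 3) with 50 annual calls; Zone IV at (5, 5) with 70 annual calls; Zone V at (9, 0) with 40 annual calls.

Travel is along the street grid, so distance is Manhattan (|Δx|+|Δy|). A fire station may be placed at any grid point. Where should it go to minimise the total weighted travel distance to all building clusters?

(5, 3)

Manhattan distance separates: Σwᵢ(|x−xᵢ|+|y−yᵢ|) = Σwᵢ|x−xᵢ| + Σwᵢ|y−yᵢ|, so x and y are optimised independently as 1-D weighted medians.
Total weight W = 232; half = 116.
x-coordinate, sorted with cumulative weight:
  x=3 (Zone I, w=70) cum 70
  x=5 (Zone III, w=50) cum 120  ← median
  x=5 (Zone IV, w=70) cum 190
  x=9 (Zone II, w=2) cum 192
  x=9 (Zone V, w=40) cum 232
⇒ x* = 5
y-coordinate, sorted with cumulative weight:
  y=0 (Zone V, w=40) cum 40
  y=1 (Zone I, w=70) cum 110
  y=3 (Zone III, w=50) cum 160  ← median
  y=5 (Zone IV, w=70) cum 230
  y=9 (Zone II, w=2) cum 232
⇒ y* = 3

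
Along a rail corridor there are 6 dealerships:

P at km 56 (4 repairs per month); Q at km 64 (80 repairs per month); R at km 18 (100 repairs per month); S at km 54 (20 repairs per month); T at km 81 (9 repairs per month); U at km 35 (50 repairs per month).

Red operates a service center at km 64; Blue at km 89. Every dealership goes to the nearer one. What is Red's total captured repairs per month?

The indifferent point is the midpoint (64+89)/2 = 76.5; dealerships left of it (closer to Red at 64) go to Red, those right go to Blue.
  R at 18 (w=100) → Red
  U at 35 (w=50) → Red
  S at 54 (w=20) → Red
  P at 56 (w=4) → Red
  Q at 64 (w=80) → Red
  T at 81 (w=9) → Blue
Red captures 254; Blue captures 9.

254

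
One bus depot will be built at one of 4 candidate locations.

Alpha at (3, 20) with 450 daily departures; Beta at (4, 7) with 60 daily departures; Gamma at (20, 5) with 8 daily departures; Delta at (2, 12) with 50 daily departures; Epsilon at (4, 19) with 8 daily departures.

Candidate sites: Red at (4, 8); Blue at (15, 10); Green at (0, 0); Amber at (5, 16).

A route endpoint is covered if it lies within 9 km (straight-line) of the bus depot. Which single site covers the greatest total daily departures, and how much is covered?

Coverage radius r = 9 km; a point is covered iff (Δx)²+(Δy)² ≤ 9² = 81.
  Red (4, 8): covers {Beta, Delta} → 110
  Blue (15, 10): covers {Gamma} → 8
  Green (0, 0): covers {Beta} → 60
  Amber (5, 16): covers {Alpha, Delta, Epsilon} → 508
Maximum coverage at Amber: 508 daily departures.

Amber, covering 508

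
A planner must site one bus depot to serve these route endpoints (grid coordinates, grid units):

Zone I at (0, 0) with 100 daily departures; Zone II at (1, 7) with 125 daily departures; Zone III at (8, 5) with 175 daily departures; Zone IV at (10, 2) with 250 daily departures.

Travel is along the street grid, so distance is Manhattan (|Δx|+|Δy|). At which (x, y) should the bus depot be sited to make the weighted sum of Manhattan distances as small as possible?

Manhattan distance separates: Σwᵢ(|x−xᵢ|+|y−yᵢ|) = Σwᵢ|x−xᵢ| + Σwᵢ|y−yᵢ|, so x and y are optimised independently as 1-D weighted medians.
Total weight W = 650; half = 325.
x-coordinate, sorted with cumulative weight:
  x=0 (Zone I, w=100) cum 100
  x=1 (Zone II, w=125) cum 225
  x=8 (Zone III, w=175) cum 400  ← median
  x=10 (Zone IV, w=250) cum 650
⇒ x* = 8
y-coordinate, sorted with cumulative weight:
  y=0 (Zone I, w=100) cum 100
  y=2 (Zone IV, w=250) cum 350  ← median
  y=5 (Zone III, w=175) cum 525
  y=7 (Zone II, w=125) cum 650
⇒ y* = 2

(8, 2)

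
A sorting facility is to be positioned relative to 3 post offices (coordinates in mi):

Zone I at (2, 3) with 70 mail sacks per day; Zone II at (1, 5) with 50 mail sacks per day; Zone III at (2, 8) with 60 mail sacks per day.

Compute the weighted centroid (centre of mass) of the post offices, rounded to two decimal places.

The minimiser of Σwᵢ‖p−pᵢ‖² is the weighted centroid p* = (Σwᵢpᵢ)/(Σwᵢ).
Σwᵢ = 180.
Σwᵢxᵢ = 70·2 + 50·1 + 60·2 = 310.
Σwᵢyᵢ = 70·3 + 50·5 + 60·8 = 940.
x* = 310/180 = 1.72, y* = 940/180 = 5.22.

(1.72, 5.22)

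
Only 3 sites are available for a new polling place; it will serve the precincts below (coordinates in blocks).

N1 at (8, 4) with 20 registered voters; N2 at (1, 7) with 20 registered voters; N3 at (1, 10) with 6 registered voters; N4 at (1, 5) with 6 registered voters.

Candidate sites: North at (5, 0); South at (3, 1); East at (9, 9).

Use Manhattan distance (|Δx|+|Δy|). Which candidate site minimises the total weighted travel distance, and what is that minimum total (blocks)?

Total weighted distance at each candidate:
  North (5, 0): total = 498
  South (3, 1): total = 422
  East (9, 9): total = 446
Minimum is at South with total 422 blocks.

South, total 422 blocks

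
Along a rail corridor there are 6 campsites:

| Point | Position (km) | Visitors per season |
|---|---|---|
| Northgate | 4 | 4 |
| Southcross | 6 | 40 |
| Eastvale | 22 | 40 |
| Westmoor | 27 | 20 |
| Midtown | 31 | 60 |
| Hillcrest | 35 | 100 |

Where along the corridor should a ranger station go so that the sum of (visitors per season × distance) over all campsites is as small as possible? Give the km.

x = 31

For a sum of weighted absolute distances on a line, the optimum is the weighted median (not the mean). Total weight W = 264; half-weight = 132.
Sort by position and accumulate weight:
  km 4 (Northgate, w=4) → cum 4
  km 6 (Southcross, w=40) → cum 44
  km 22 (Eastvale, w=40) → cum 84
  km 27 (Westmoor, w=20) → cum 104
  km 31 (Midtown, w=60) → cum 164  ≥ 132 → median here
  km 35 (Hillcrest, w=100) → cum 264
Optimal location: km 31.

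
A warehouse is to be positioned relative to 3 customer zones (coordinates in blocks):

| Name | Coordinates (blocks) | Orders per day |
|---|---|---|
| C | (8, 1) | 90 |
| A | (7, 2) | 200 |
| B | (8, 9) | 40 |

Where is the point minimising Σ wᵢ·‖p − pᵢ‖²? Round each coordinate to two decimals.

(7.39, 2.58)

The minimiser of Σwᵢ‖p−pᵢ‖² is the weighted centroid p* = (Σwᵢpᵢ)/(Σwᵢ).
Σwᵢ = 330.
Σwᵢxᵢ = 90·8 + 200·7 + 40·8 = 2440.
Σwᵢyᵢ = 90·1 + 200·2 + 40·9 = 850.
x* = 2440/330 = 7.39, y* = 850/330 = 2.58.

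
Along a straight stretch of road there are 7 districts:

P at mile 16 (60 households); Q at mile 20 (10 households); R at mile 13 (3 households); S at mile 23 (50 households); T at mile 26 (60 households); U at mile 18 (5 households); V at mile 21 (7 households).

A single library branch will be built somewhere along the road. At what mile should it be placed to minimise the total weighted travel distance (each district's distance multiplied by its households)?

x = 23

For a sum of weighted absolute distances on a line, the optimum is the weighted median (not the mean). Total weight W = 195; half-weight = 97.5.
Sort by position and accumulate weight:
  mile 13 (R, w=3) → cum 3
  mile 16 (P, w=60) → cum 63
  mile 18 (U, w=5) → cum 68
  mile 20 (Q, w=10) → cum 78
  mile 21 (V, w=7) → cum 85
  mile 23 (S, w=50) → cum 135  ≥ 97.5 → median here
  mile 26 (T, w=60) → cum 195
Optimal location: mile 23.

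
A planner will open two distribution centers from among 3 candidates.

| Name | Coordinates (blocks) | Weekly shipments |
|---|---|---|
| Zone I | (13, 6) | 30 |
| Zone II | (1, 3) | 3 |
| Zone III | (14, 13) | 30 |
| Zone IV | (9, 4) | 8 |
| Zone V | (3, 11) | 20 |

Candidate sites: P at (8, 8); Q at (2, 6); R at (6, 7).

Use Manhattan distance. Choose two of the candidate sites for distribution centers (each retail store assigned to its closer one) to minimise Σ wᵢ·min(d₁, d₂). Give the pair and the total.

{P, Q}, total 712

Evaluate every pair (each demand assigned to the nearer of the two):
  {P, Q}: total = 712
  {P, R}: total = 747
  {Q, R}: total = 840
Best pair: {P, Q} with total 712.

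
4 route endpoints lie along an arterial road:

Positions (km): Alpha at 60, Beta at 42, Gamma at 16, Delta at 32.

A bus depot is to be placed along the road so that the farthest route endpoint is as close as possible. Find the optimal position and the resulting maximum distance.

The 1-center on a line is the midpoint of the two extreme points: leftmost at 16, rightmost at 60.
Optimal location = (16 + 60)/2 = 38; maximum distance = (60 − 16)/2 = 22.

location 38, max distance 22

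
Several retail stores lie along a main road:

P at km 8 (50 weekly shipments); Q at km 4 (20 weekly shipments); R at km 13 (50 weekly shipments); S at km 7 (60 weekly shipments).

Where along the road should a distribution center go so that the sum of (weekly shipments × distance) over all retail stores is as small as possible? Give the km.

For a sum of weighted absolute distances on a line, the optimum is the weighted median (not the mean). Total weight W = 180; half-weight = 90.
Sort by position and accumulate weight:
  km 4 (Q, w=20) → cum 20
  km 7 (S, w=60) → cum 80
  km 8 (P, w=50) → cum 130  ≥ 90 → median here
  km 13 (R, w=50) → cum 180
Optimal location: km 8.

x = 8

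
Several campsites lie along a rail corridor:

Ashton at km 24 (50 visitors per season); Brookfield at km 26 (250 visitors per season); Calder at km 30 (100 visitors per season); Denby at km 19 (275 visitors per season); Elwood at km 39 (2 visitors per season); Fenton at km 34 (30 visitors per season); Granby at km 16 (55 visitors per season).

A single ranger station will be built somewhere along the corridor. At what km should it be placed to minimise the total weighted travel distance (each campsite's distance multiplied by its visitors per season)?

x = 26

For a sum of weighted absolute distances on a line, the optimum is the weighted median (not the mean). Total weight W = 762; half-weight = 381.
Sort by position and accumulate weight:
  km 16 (Granby, w=55) → cum 55
  km 19 (Denby, w=275) → cum 330
  km 24 (Ashton, w=50) → cum 380
  km 26 (Brookfield, w=250) → cum 630  ≥ 381 → median here
  km 30 (Calder, w=100) → cum 730
  km 34 (Fenton, w=30) → cum 760
  km 39 (Elwood, w=2) → cum 762
Optimal location: km 26.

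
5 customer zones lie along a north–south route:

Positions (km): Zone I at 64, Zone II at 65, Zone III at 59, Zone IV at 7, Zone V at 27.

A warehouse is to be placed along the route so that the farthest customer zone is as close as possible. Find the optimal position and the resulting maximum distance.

The 1-center on a line is the midpoint of the two extreme points: leftmost at 7, rightmost at 65.
Optimal location = (7 + 65)/2 = 36; maximum distance = (65 − 7)/2 = 29.

location 36, max distance 29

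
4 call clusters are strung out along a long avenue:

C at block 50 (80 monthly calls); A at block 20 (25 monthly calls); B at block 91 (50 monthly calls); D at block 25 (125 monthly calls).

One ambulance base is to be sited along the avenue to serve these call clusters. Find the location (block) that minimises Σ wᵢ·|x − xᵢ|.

For a sum of weighted absolute distances on a line, the optimum is the weighted median (not the mean). Total weight W = 280; half-weight = 140.
Sort by position and accumulate weight:
  block 20 (A, w=25) → cum 25
  block 25 (D, w=125) → cum 150  ≥ 140 → median here
  block 50 (C, w=80) → cum 230
  block 91 (B, w=50) → cum 280
Optimal location: block 25.

x = 25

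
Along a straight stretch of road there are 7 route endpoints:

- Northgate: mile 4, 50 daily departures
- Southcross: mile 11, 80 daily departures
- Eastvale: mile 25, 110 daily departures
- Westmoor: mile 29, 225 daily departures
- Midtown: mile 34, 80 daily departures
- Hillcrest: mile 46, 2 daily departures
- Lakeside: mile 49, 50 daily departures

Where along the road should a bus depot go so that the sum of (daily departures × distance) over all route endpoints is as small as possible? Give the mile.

x = 29

For a sum of weighted absolute distances on a line, the optimum is the weighted median (not the mean). Total weight W = 597; half-weight = 298.5.
Sort by position and accumulate weight:
  mile 4 (Northgate, w=50) → cum 50
  mile 11 (Southcross, w=80) → cum 130
  mile 25 (Eastvale, w=110) → cum 240
  mile 29 (Westmoor, w=225) → cum 465  ≥ 298.5 → median here
  mile 34 (Midtown, w=80) → cum 545
  mile 46 (Hillcrest, w=2) → cum 547
  mile 49 (Lakeside, w=50) → cum 597
Optimal location: mile 29.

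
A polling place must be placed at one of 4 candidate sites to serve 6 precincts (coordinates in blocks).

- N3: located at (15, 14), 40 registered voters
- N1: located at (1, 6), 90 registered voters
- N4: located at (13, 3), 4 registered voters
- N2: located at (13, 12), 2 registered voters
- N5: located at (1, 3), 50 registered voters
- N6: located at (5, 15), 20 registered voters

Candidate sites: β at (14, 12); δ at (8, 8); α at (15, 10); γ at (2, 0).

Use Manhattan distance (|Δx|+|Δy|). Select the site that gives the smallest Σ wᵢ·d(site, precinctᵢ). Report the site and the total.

δ, total 2188 blocks

Total weighted distance at each candidate:
  β (14, 12): total = 3212
  δ (8, 8): total = 2188
  α (15, 10): total = 3174
  γ (2, 0): total = 2372
Minimum is at δ with total 2188 blocks.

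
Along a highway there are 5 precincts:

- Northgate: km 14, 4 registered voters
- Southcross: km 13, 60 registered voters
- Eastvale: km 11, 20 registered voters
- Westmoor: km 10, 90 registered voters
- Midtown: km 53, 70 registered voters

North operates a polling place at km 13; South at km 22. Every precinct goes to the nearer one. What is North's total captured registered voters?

The indifferent point is the midpoint (13+22)/2 = 17.5; precincts left of it (closer to North at 13) go to North, those right go to South.
  Westmoor at 10 (w=90) → North
  Eastvale at 11 (w=20) → North
  Southcross at 13 (w=60) → North
  Northgate at 14 (w=4) → North
  Midtown at 53 (w=70) → South
North captures 174; South captures 70.

174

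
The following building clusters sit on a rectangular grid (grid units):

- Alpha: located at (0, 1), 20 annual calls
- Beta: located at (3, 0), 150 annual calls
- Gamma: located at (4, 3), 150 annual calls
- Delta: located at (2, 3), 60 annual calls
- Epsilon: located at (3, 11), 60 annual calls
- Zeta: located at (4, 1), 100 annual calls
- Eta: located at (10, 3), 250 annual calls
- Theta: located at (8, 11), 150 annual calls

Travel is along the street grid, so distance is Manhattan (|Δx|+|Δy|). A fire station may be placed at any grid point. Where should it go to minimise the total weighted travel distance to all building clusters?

Manhattan distance separates: Σwᵢ(|x−xᵢ|+|y−yᵢ|) = Σwᵢ|x−xᵢ| + Σwᵢ|y−yᵢ|, so x and y are optimised independently as 1-D weighted medians.
Total weight W = 940; half = 470.
x-coordinate, sorted with cumulative weight:
  x=0 (Alpha, w=20) cum 20
  x=2 (Delta, w=60) cum 80
  x=3 (Beta, w=150) cum 230
  x=3 (Epsilon, w=60) cum 290
  x=4 (Gamma, w=150) cum 440
  x=4 (Zeta, w=100) cum 540  ← median
  x=8 (Theta, w=150) cum 690
  x=10 (Eta, w=250) cum 940
⇒ x* = 4
y-coordinate, sorted with cumulative weight:
  y=0 (Beta, w=150) cum 150
  y=1 (Alpha, w=20) cum 170
  y=1 (Zeta, w=100) cum 270
  y=3 (Gamma, w=150) cum 420
  y=3 (Delta, w=60) cum 480  ← median
  y=3 (Eta, w=250) cum 730
  y=11 (Epsilon, w=60) cum 790
  y=11 (Theta, w=150) cum 940
⇒ y* = 3

(4, 3)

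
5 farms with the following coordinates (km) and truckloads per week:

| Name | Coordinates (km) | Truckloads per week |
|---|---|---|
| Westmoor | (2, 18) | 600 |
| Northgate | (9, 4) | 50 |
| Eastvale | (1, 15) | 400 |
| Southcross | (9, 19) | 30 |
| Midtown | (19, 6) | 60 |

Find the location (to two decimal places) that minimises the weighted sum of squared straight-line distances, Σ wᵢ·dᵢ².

The minimiser of Σwᵢ‖p−pᵢ‖² is the weighted centroid p* = (Σwᵢpᵢ)/(Σwᵢ).
Σwᵢ = 1140.
Σwᵢxᵢ = 600·2 + 50·9 + 400·1 + 30·9 + 60·19 = 3460.
Σwᵢyᵢ = 600·18 + 50·4 + 400·15 + 30·19 + 60·6 = 17930.
x* = 3460/1140 = 3.04, y* = 17930/1140 = 15.73.

(3.04, 15.73)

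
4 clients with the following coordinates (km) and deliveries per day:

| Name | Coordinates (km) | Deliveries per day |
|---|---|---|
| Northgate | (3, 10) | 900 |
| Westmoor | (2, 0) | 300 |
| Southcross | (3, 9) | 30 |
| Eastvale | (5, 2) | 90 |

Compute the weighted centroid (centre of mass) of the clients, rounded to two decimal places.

(2.91, 7.16)

The minimiser of Σwᵢ‖p−pᵢ‖² is the weighted centroid p* = (Σwᵢpᵢ)/(Σwᵢ).
Σwᵢ = 1320.
Σwᵢxᵢ = 900·3 + 300·2 + 30·3 + 90·5 = 3840.
Σwᵢyᵢ = 900·10 + 300·0 + 30·9 + 90·2 = 9450.
x* = 3840/1320 = 2.91, y* = 9450/1320 = 7.16.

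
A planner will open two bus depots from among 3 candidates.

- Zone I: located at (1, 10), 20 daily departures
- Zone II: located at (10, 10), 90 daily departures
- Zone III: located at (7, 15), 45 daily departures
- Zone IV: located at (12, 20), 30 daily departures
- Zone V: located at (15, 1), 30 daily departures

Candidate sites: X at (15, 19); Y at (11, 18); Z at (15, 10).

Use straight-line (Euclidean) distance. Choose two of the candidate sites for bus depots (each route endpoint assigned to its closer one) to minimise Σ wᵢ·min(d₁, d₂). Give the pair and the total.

Evaluate every pair (each demand assigned to the nearer of the two):
  {Y, Z}: total = 1268.2
  {X, Z}: total = 1497.4
  {X, Y}: total = 1797.7
Best pair: {Y, Z} with total 1268.2.

{Y, Z}, total 1268.2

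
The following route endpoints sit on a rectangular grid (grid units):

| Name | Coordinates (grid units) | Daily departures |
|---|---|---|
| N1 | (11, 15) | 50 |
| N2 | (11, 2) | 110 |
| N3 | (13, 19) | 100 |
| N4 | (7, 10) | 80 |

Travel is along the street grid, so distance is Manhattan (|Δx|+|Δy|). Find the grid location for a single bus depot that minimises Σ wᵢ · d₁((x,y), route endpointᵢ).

(11, 10)

Manhattan distance separates: Σwᵢ(|x−xᵢ|+|y−yᵢ|) = Σwᵢ|x−xᵢ| + Σwᵢ|y−yᵢ|, so x and y are optimised independently as 1-D weighted medians.
Total weight W = 340; half = 170.
x-coordinate, sorted with cumulative weight:
  x=7 (N4, w=80) cum 80
  x=11 (N1, w=50) cum 130
  x=11 (N2, w=110) cum 240  ← median
  x=13 (N3, w=100) cum 340
⇒ x* = 11
y-coordinate, sorted with cumulative weight:
  y=2 (N2, w=110) cum 110
  y=10 (N4, w=80) cum 190  ← median
  y=15 (N1, w=50) cum 240
  y=19 (N3, w=100) cum 340
⇒ y* = 10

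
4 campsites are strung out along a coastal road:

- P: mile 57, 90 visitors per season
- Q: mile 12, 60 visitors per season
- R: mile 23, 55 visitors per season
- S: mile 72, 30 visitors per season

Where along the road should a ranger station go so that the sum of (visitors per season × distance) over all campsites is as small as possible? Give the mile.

x = 57

For a sum of weighted absolute distances on a line, the optimum is the weighted median (not the mean). Total weight W = 235; half-weight = 117.5.
Sort by position and accumulate weight:
  mile 12 (Q, w=60) → cum 60
  mile 23 (R, w=55) → cum 115
  mile 57 (P, w=90) → cum 205  ≥ 117.5 → median here
  mile 72 (S, w=30) → cum 235
Optimal location: mile 57.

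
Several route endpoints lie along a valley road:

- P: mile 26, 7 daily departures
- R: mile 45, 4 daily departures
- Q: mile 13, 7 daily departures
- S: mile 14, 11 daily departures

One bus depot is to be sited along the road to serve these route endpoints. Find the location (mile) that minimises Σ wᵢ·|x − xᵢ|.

x = 14

For a sum of weighted absolute distances on a line, the optimum is the weighted median (not the mean). Total weight W = 29; half-weight = 14.5.
Sort by position and accumulate weight:
  mile 13 (Q, w=7) → cum 7
  mile 14 (S, w=11) → cum 18  ≥ 14.5 → median here
  mile 26 (P, w=7) → cum 25
  mile 45 (R, w=4) → cum 29
Optimal location: mile 14.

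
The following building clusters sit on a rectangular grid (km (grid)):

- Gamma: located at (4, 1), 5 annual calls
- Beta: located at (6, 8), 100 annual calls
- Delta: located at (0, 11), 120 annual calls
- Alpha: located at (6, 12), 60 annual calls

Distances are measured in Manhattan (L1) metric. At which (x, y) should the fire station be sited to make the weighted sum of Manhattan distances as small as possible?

Manhattan distance separates: Σwᵢ(|x−xᵢ|+|y−yᵢ|) = Σwᵢ|x−xᵢ| + Σwᵢ|y−yᵢ|, so x and y are optimised independently as 1-D weighted medians.
Total weight W = 285; half = 142.5.
x-coordinate, sorted with cumulative weight:
  x=0 (Delta, w=120) cum 120
  x=4 (Gamma, w=5) cum 125
  x=6 (Beta, w=100) cum 225  ← median
  x=6 (Alpha, w=60) cum 285
⇒ x* = 6
y-coordinate, sorted with cumulative weight:
  y=1 (Gamma, w=5) cum 5
  y=8 (Beta, w=100) cum 105
  y=11 (Delta, w=120) cum 225  ← median
  y=12 (Alpha, w=60) cum 285
⇒ y* = 11

(6, 11)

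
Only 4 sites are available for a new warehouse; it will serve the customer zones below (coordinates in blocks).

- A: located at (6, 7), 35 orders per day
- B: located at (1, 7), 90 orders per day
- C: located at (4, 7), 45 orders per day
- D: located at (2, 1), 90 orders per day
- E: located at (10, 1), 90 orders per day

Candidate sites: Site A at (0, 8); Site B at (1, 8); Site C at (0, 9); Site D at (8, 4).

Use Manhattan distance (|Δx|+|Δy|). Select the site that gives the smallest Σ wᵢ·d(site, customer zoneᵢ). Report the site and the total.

Total weighted distance at each candidate:
  Site A (0, 8): total = 2990
  Site B (1, 8): total = 2640
  Site C (0, 9): total = 3340
  Site D (8, 4): total = 2650
Minimum is at Site B with total 2640 blocks.

Site B, total 2640 blocks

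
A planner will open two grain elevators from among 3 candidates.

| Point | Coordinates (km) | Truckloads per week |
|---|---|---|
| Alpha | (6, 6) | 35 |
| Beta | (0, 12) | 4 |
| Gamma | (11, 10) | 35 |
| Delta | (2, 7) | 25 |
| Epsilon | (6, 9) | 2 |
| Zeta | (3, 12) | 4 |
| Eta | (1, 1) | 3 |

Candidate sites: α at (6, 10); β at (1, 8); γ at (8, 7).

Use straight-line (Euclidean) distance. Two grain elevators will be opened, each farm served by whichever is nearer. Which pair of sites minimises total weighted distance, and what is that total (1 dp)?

{β, γ}, total 323.1

Evaluate every pair (each demand assigned to the nearer of the two):
  {β, γ}: total = 323.1
  {α, β}: total = 404.3
  {α, γ}: total = 421.1
Best pair: {β, γ} with total 323.1.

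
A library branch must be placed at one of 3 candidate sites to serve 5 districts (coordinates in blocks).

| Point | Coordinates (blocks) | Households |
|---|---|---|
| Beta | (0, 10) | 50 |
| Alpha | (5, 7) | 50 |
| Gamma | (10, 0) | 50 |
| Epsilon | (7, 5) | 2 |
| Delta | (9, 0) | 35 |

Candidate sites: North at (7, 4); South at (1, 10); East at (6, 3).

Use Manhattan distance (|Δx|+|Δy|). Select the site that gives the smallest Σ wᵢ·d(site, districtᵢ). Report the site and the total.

Total weighted distance at each candidate:
  North (7, 4): total = 1462
  South (1, 10): total = 2002
  East (6, 3): total = 1466
Minimum is at North with total 1462 blocks.

North, total 1462 blocks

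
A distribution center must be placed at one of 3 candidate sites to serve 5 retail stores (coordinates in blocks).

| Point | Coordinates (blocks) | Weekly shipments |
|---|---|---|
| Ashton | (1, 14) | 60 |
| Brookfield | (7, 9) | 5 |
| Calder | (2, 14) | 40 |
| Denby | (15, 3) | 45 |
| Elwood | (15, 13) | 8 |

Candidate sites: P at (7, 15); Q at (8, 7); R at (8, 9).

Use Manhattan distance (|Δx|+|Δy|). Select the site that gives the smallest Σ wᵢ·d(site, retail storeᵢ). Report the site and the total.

P, total 1670 blocks

Total weighted distance at each candidate:
  P (7, 15): total = 1670
  Q (8, 7): total = 1974
  R (8, 9): total = 1838
Minimum is at P with total 1670 blocks.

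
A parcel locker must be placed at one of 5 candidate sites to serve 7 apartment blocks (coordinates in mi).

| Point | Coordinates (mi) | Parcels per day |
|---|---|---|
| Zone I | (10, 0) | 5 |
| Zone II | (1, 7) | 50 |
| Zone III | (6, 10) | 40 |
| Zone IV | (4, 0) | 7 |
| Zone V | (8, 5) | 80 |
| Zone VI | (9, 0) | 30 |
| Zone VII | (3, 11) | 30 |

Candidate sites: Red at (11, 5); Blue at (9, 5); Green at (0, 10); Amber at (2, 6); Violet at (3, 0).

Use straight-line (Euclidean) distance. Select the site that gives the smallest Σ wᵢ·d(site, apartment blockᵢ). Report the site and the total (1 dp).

Blue, total 1205.1 mi

Total weighted distance at each candidate:
  Red (11, 5): total = 1580.0
  Blue (9, 5): total = 1205.1
  Green (0, 10): total = 1797.4
  Amber (2, 6): total = 1307.4
  Violet (3, 0): total = 1899.3
Minimum is at Blue with total 1205.1 mi.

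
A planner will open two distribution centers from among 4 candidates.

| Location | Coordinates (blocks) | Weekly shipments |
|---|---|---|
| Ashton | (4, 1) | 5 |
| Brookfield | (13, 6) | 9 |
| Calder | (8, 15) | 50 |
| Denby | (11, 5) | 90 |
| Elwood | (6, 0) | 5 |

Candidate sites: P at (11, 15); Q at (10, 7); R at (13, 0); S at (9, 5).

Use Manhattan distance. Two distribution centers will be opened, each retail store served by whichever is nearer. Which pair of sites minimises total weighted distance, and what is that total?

{P, S}, total 460

Evaluate every pair (each demand assigned to the nearer of the two):
  {P, S}: total = 460
  {P, Q}: total = 571
  {Q, S}: total = 801
  {R, S}: total = 855
  {Q, R}: total = 891
  {P, R}: total = 919
Best pair: {P, S} with total 460.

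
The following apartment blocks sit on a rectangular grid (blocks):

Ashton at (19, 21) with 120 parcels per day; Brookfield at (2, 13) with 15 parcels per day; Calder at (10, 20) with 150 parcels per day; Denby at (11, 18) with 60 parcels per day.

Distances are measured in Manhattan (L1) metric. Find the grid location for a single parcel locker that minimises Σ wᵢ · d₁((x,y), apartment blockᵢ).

Manhattan distance separates: Σwᵢ(|x−xᵢ|+|y−yᵢ|) = Σwᵢ|x−xᵢ| + Σwᵢ|y−yᵢ|, so x and y are optimised independently as 1-D weighted medians.
Total weight W = 345; half = 172.5.
x-coordinate, sorted with cumulative weight:
  x=2 (Brookfield, w=15) cum 15
  x=10 (Calder, w=150) cum 165
  x=11 (Denby, w=60) cum 225  ← median
  x=19 (Ashton, w=120) cum 345
⇒ x* = 11
y-coordinate, sorted with cumulative weight:
  y=13 (Brookfield, w=15) cum 15
  y=18 (Denby, w=60) cum 75
  y=20 (Calder, w=150) cum 225  ← median
  y=21 (Ashton, w=120) cum 345
⇒ y* = 20

(11, 20)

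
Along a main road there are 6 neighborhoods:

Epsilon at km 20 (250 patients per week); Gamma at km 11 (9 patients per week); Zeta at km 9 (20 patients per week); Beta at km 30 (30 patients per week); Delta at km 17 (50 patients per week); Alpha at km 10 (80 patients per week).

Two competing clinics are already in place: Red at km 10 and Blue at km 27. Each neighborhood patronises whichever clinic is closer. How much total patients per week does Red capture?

159

The indifferent point is the midpoint (10+27)/2 = 18.5; neighborhoods left of it (closer to Red at 10) go to Red, those right go to Blue.
  Zeta at 9 (w=20) → Red
  Alpha at 10 (w=80) → Red
  Gamma at 11 (w=9) → Red
  Delta at 17 (w=50) → Red
  Epsilon at 20 (w=250) → Blue
  Beta at 30 (w=30) → Blue
Red captures 159; Blue captures 280.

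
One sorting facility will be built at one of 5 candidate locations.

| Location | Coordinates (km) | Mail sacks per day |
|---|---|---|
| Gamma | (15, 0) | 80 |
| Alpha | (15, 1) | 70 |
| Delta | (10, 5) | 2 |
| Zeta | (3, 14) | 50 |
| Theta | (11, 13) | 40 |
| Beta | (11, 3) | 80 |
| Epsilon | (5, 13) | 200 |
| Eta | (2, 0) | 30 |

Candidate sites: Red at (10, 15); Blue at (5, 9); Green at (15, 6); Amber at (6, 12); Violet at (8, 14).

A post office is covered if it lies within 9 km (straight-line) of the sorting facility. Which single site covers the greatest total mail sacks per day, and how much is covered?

Coverage radius r = 9 km; a point is covered iff (Δx)²+(Δy)² ≤ 9² = 81.
  Red (10, 15): covers {Zeta, Theta, Epsilon} → 290
  Blue (5, 9): covers {Delta, Zeta, Theta, Beta, Epsilon} → 372
  Green (15, 6): covers {Gamma, Alpha, Delta, Theta, Beta} → 272
  Amber (6, 12): covers {Delta, Zeta, Theta, Epsilon} → 292
  Violet (8, 14): covers {Zeta, Theta, Epsilon} → 290
Maximum coverage at Blue: 372 mail sacks per day.

Blue, covering 372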